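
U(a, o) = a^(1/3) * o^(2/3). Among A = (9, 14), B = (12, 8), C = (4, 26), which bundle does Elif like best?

Bundle C

Evaluate utility at each bundle:
U(A) = 12.083.
U(B) = 9.158.
U(C) = 13.932.
Highest utility is C, so C ≻ A ≻ B.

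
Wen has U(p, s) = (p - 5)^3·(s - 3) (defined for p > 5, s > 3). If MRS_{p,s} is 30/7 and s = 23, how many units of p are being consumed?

MU_p = 3·(p−5)^2·(s−3), MU_s = (p−5)^3.
MRS = (3/1)·(s−3)/(p−5).
Substitute s = 23: MRS = 60/(p − 5). Setting this equal to 30/7 gives p − 5 = 60/(30/7) = 14, so p = 19.

p = 19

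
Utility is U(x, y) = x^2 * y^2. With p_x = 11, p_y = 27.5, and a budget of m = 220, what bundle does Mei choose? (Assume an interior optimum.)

x* = 10, y* = 4

MU_x = 2·x·y^2 and MU_y = 2·x^2·y.
MRS = MU_x/MU_y = y/x.
Tangency: set MRS = p_x/p_y = 11/27.5 = 0.4.
So y/x = 0.4, i.e. y = 0.4·x.
Substitute into the budget 11·x + 27.5·y = 220: 22·x = 220, so x* = 10.
Then y* = 0.4·10 = 4.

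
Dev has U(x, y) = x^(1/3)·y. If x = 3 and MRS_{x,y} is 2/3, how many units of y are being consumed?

MU_x = 1/3·x^(-2/3)·y and MU_y = x^(1/3).
MRS = MU_x/MU_y = (1/3)·y/x.
Substitute x = 3: MRS = y/9. Setting y/9 = 2/3 gives y = (2/3)·9 = 6.

y = 6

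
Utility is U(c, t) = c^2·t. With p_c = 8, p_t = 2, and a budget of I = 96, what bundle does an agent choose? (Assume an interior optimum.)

MU_c = 2·c·t and MU_t = c^2.
MRS = MU_c/MU_t = (2/1)·t/c.
Tangency: set MRS = p_c/p_t = 8/2 = 4.
So (2/1)·t/c = 4, i.e. t = 2·c.
Substitute into the budget 8·c + 2·t = 96: 12·c = 96, so c* = 8.
Then t* = 2·8 = 16.

c* = 8, t* = 16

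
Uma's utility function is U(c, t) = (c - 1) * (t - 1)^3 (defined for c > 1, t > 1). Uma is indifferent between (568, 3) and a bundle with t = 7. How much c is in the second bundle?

c = 22

U(568, 3) = 4536.
Set U(c, 7) = 4536 and solve.
With t = 7: (7 − 1)^3 = 216, so (c − 1) = 4536/216 = 21.
So c = 1 + 21 = 22.
Check: U(22, 7) = 4536.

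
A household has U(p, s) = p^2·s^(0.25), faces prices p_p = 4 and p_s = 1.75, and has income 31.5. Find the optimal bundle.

p* = 7, s* = 2

MU_p = 2·p·s^(0.25) and MU_s = 0.25·p^2·s^(-0.75).
MRS = MU_p/MU_s = (8)·s/p.
Tangency: set MRS = p_p/p_s = 4/1.75 = 16/7.
So (8)·s/p = 16/7, i.e. s = (2/7)·p.
Substitute into the budget 4·p + 1.75·s = 31.5: 4.5·p = 31.5, so p* = 7.
Then s* = (2/7)·7 = 2.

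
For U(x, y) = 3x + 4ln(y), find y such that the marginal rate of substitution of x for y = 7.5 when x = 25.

y = 10

MU_x = 3, MU_y = 4/y.
MRS = 3 ÷ (4/y).
MRS depends only on y: 0.75·y = 7.5 ⇒ y = 7.5/0.75 = 10.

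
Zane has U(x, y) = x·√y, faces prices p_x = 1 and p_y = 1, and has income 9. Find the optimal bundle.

MU_x = √y and MU_y = 0.5·x·y^(-0.5).
MRS = MU_x/MU_y = (2)·y/x.
Tangency: set MRS = p_x/p_y = 1/1 = 1.
So (2)·y/x = 1, i.e. y = 0.5·x.
Substitute into the budget 1·x + 1·y = 9: 1.5·x = 9, so x* = 6.
Then y* = 0.5·6 = 3.

x* = 6, y* = 3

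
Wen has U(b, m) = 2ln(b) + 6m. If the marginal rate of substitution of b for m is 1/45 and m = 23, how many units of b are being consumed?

MU_b = 2/b, MU_m = 6.
MRS = 2/b ÷ 6.
MRS depends only on b: (1/3)/b = 1/45 ⇒ b = (1/3)/(1/45) = 15.

b = 15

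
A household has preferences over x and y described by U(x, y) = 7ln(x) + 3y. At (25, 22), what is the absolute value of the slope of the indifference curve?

MRS = 7/75

MU_x = 7/x, MU_y = 3.
MRS = 7/x ÷ 3.
At (25, 22): MRS = 7/75.
The indifference curve has slope −7/75 at this bundle.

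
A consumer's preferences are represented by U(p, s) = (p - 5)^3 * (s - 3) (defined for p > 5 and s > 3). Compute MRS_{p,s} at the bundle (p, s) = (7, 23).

MRS = 30

MU_p = 3·(p−5)^2·(s−3), MU_s = (p−5)^3.
MRS = (3/1)·(s−3)/(p−5).
At (7, 23): MRS = 30.
So at (7, 23) the consumer would give up 30 units of s for one more unit of p.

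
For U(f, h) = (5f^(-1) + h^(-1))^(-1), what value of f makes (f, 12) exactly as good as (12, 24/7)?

f = 8

U depends on (f, h) only through S = 5f^(-1) + h^(-1), so equal utility means equal S. At (12, 24/7): S = 17/24.
With h = 12: 12^(-1) = 1/12, so 5f^(-1) = 17/24 − 1/12 = 0.625, i.e. f^(-1) = 0.125.
Hence f = 1/0.125 = 8.
Check: U(8, 12) = 1.4118.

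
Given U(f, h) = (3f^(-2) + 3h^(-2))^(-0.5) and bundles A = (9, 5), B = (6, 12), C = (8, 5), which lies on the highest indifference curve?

Evaluate utility at each bundle:
U(A) = 2.523.
U(B) = 3.098.
U(C) = 2.448.
Highest utility is B, so B ≻ A ≻ C.

Bundle B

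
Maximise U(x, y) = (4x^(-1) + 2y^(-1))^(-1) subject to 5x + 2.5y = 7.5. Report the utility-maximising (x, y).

x* = 1, y* = 1

For CES with ρ = -1, MRS = (4/2)·(y/x)^2.
Tangency: set MRS = p_x/p_y = 5/2.5 = 2.
So (y/x)^2 = 1; taking the square root, y/x = 1, i.e. y = x.
Substitute into the budget 5·x + 2.5·y = 7.5: 7.5·x = 7.5, so x* = 1 and y* = 1.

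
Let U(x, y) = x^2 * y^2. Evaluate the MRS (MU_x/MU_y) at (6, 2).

MU_x = 2·x·y^2 and MU_y = 2·x^2·y.
MRS = MU_x/MU_y = y/x.
At (6, 2): MRS = 1/3.
The indifference curve has slope −1/3 at this bundle.

MRS = 1/3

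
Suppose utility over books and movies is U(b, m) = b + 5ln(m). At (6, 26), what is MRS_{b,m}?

MU_b = 1, MU_m = 5/m.
MRS = 1 ÷ (5/m).
At (6, 26): MRS = 5.2.
So at (6, 26) the consumer would give up 5.2 units of m for one more unit of b.

MRS = 5.2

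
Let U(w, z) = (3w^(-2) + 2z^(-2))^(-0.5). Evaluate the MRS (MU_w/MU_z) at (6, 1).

MRS = 1/144

For CES with ρ = -2, MRS = (3/2)·(z/w)^3.
At (6, 1): MRS = 1/144.
That is, one extra unit of w is worth 1/144 units of z at the margin.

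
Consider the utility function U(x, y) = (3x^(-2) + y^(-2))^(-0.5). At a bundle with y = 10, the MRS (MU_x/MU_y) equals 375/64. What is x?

For CES with ρ = -2, MRS = (3/1)·(y/x)^3.
Setting (3/1)·(10/x)^3 = 375/64 gives (10/x)^3 = 125/64, so 10/x = 1.25 and x = 8.

x = 8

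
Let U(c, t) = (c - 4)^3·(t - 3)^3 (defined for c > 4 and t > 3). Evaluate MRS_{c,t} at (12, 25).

MU_c = 3·(c−4)^2·(t−3)^3, MU_t = 3·(c−4)^3·(t−3)^2.
MRS = (t−3)/(c−4).
At (12, 25): MRS = 2.75.
The indifference curve has slope −2.75 at this bundle.

MRS = 2.75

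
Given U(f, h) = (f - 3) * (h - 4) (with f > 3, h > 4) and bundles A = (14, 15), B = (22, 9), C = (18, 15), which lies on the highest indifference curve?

Bundle C

Evaluate utility at each bundle:
U(A) = 121.
U(B) = 95.
U(C) = 165.
Highest utility is C, so C ≻ A ≻ B.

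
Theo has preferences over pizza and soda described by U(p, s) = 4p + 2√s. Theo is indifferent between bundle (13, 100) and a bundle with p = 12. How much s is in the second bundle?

s = 144

U(13, 100) = 72.
Set U(12, s) = 72 and solve.
With p = 12: 2√s = 72 − 4·12 = 24, so √s = 12 and s = 144.
Check: U(12, 144) = 72.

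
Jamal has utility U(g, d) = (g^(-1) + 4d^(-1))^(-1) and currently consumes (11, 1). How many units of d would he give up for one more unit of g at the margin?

For CES with ρ = -1, MRS = (1/4)·(d/g)^2.
At (11, 1): MRS = 1/484.
The indifference curve has slope −1/484 at this bundle.

MRS = 1/484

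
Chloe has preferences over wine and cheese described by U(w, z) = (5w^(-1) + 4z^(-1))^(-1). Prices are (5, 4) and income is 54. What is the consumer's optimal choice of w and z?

For CES with ρ = -1, MRS = (5/4)·(z/w)^2.
Tangency: set MRS = p_w/p_z = 5/4 = 1.25.
So (z/w)^2 = 1; taking the square root, z/w = 1, i.e. z = w.
Substitute into the budget 5·w + 4·z = 54: 9·w = 54, so w* = 6 and z* = 6.

w* = 6, z* = 6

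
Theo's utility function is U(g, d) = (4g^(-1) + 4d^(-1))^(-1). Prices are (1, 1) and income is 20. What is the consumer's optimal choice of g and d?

g* = 10, d* = 10

For CES with ρ = -1, MRS = (d/g)^2.
Tangency: set MRS = p_g/p_d = 1/1 = 1.
So (d/g)^2 = 1; taking the square root, d/g = 1, i.e. d = g.
Substitute into the budget 1·g + 1·d = 20: 2·g = 20, so g* = 10 and d* = 10.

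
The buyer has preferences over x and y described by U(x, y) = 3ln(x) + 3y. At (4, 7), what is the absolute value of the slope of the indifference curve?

MRS = 0.25

MU_x = 3/x, MU_y = 3.
MRS = 3/x ÷ 3.
At (4, 7): MRS = 0.25.
The indifference curve has slope −0.25 at this bundle.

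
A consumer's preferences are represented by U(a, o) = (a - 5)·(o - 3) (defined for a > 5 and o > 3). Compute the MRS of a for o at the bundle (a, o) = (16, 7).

MU_a = (o−3), MU_o = (a−5).
MRS = (o−3)/(a−5).
At (16, 7): MRS = 4/11.
The indifference curve has slope −4/11 at this bundle.

MRS = 4/11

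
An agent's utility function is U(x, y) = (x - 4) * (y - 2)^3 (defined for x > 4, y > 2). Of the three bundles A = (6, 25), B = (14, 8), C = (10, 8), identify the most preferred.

Evaluate utility at each bundle:
U(A) = 24334.
U(B) = 2160.
U(C) = 1296.
Highest utility is A, so A ≻ B ≻ C.

Bundle A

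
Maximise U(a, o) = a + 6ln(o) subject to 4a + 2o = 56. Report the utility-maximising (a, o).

MU_a = 1, MU_o = 6/o.
MRS = 1 ÷ (6/o).
Tangency: set MRS = p_a/p_o = 4/2 = 2.
MRS depends only on o: (1/6)·o = 2 ⇒ o* = 2/(1/6) = 12.
From the budget, 4·a = 56 − 2·12 = 32, so a* = 8.

a* = 8, o* = 12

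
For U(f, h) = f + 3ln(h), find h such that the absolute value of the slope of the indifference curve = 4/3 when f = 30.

h = 4

MU_f = 1, MU_h = 3/h.
MRS = 1 ÷ (3/h).
MRS depends only on h: (1/3)·h = 4/3 ⇒ h = (4/3)/(1/3) = 4.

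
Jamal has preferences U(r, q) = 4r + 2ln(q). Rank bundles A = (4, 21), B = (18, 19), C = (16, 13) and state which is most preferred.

Bundle B

Evaluate utility at each bundle:
U(A) = 22.089.
U(B) = 77.889.
U(C) = 69.130.
Highest utility is B, so B ≻ C ≻ A.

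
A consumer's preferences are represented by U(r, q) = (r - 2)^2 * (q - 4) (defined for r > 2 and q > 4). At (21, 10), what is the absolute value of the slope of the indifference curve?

MRS = 12/19

MU_r = 2·(r−2)·(q−4), MU_q = (r−2)^2.
MRS = (2/1)·(q−4)/(r−2).
At (21, 10): MRS = 12/19.
So at (21, 10) the consumer would give up 12/19 units of q for one more unit of r.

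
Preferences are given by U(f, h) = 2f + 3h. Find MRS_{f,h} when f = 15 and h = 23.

MU_f = 2, MU_h = 3, so MRS = 2/3 at every bundle.
At (15, 23): MRS = 2/3.
The indifference curve has slope −2/3 at this bundle.

MRS = 2/3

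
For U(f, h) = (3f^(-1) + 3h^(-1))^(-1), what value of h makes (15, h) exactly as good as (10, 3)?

h = 30/11

U depends on (f, h) only through S = 3f^(-1) + 3h^(-1), so equal utility means equal S. At (10, 3): S = 1.3.
With f = 15: 3·15^(-1) = 0.2, so 3h^(-1) = 1.3 − 0.2 = 1.1, i.e. h^(-1) = 11/30.
Hence h = 1/(11/30) = 30/11.
Check: U(15, 30/11) = 0.7692.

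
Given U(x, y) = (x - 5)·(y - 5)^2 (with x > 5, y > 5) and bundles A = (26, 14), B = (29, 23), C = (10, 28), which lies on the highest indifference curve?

Bundle B

Evaluate utility at each bundle:
U(A) = 1701.
U(B) = 7776.
U(C) = 2645.
Highest utility is B, so B ≻ C ≻ A.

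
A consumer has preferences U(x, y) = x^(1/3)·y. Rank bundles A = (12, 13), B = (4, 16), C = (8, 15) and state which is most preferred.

Bundle C

Evaluate utility at each bundle:
U(A) = 29.763.
U(B) = 25.398.
U(C) = 30.000.
Highest utility is C, so C ≻ A ≻ B.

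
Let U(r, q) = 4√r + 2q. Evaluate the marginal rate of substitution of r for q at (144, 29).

MU_r = 4/(2√r), MU_q = 2.
MRS = 4/(2√r) ÷ 2.
At (144, 29): MRS = 1/12.
The indifference curve has slope −1/12 at this bundle.

MRS = 1/12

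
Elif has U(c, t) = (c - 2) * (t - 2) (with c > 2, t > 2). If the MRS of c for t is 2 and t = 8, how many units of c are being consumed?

MU_c = (t−2), MU_t = (c−2).
MRS = (t−2)/(c−2).
Substitute t = 8: MRS = 6/(c − 2). Setting this equal to 2 gives c − 2 = 6/2 = 3, so c = 5.

c = 5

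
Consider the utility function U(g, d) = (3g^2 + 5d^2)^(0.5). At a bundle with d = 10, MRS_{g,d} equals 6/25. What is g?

g = 4

For CES with ρ = 2, MRS = (3/5)·(d/g)^(-1).
Setting (3/5)·(10/g)^(-1) = 6/25 gives (10/g)^(-1) = 0.4, so 10/g = 2.5 and g = 4.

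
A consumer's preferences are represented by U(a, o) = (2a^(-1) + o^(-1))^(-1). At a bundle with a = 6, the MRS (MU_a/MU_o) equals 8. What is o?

o = 12

For CES with ρ = -1, MRS = (2/1)·(o/a)^2.
Setting (2/1)·(o/6)^2 = 8 gives (o/6)^2 = 4, so o/6 = 2 and o = 12.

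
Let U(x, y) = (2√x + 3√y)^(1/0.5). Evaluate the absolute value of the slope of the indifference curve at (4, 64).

For CES with ρ = 0.5, MRS = (2/3)·√(y/x).
At (4, 64): MRS = 8/3.
So at (4, 64) the consumer would give up 8/3 units of y for one more unit of x.

MRS = 8/3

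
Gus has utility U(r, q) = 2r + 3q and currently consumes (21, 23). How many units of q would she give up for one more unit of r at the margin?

MU_r = 2, MU_q = 3, so MRS = 2/3 at every bundle.
At (21, 23): MRS = 2/3.
So at (21, 23) the consumer would give up 2/3 units of q for one more unit of r.

MRS = 2/3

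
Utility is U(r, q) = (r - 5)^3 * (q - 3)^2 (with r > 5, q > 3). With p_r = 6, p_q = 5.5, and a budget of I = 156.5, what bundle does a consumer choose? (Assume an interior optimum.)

MU_r = 3·(r−5)^2·(q−3)^2, MU_q = 2·(r−5)^3·(q−3).
MRS = (3/2)·(q−3)/(r−5).
Tangency: set MRS = p_r/p_q = 6/5.5 = 12/11.
So (3/2)·(q − 3)/(r − 5) = 12/11, i.e. (q − 3) = (8/11)·(r − 5).
Rewrite the budget in excess-of-subsistence terms: 6·(r − 5) + 5.5·(q − 3) = 156.5 − 6·5 − 5.5·3 = 110.
Substituting, 10·(r − 5) = 110, so r − 5 = 11 and r* = 16.
Then q − 3 = (8/11)·11 = 8, so q* = 11.

r* = 16, q* = 11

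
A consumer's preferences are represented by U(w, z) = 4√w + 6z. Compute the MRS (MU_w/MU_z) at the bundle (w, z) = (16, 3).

MU_w = 4/(2√w), MU_z = 6.
MRS = 4/(2√w) ÷ 6.
At (16, 3): MRS = 1/12.
The indifference curve has slope −1/12 at this bundle.

MRS = 1/12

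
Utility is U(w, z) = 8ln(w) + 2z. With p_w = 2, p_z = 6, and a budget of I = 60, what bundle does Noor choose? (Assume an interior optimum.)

MU_w = 8/w, MU_z = 2.
MRS = 8/w ÷ 2.
Tangency: set MRS = p_w/p_z = 2/6 = 1/3.
MRS depends only on w: 4/w = 1/3 ⇒ w* = 4/(1/3) = 12.
From the budget, 6·z = 60 − 2·12 = 36, so z* = 6.

w* = 12, z* = 6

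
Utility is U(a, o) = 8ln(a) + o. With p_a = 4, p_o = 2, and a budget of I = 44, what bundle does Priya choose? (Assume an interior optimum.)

MU_a = 8/a, MU_o = 1.
MRS = 8/a ÷ 1.
Tangency: set MRS = p_a/p_o = 4/2 = 2.
MRS depends only on a: 8/a = 2 ⇒ a* = 8/2 = 4.
From the budget, 2·o = 44 − 4·4 = 28, so o* = 14.

a* = 4, o* = 14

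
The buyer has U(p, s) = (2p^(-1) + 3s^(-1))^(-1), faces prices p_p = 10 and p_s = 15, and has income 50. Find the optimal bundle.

For CES with ρ = -1, MRS = (2/3)·(s/p)^2.
Tangency: set MRS = p_p/p_s = 10/15 = 2/3.
So (s/p)^2 = 1; taking the square root, s/p = 1, i.e. s = p.
Substitute into the budget 10·p + 15·s = 50: 25·p = 50, so p* = 2 and s* = 2.

p* = 2, s* = 2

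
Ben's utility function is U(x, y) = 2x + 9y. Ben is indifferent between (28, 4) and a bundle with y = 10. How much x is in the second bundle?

x = 1

U(28, 4) = 92.
Set U(x, 10) = 92 and solve.
2x + 9·10 = 92 ⇒ 2x = 2 ⇒ x = 1.
Check: U(1, 10) = 92.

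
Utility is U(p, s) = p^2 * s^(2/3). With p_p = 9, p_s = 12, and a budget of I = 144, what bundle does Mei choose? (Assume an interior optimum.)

MU_p = 2·p·s^(2/3) and MU_s = 2/3·p^2·s^(-1/3).
MRS = MU_p/MU_s = (3)·s/p.
Tangency: set MRS = p_p/p_s = 9/12 = 0.75.
So (3)·s/p = 0.75, i.e. s = 0.25·p.
Substitute into the budget 9·p + 12·s = 144: 12·p = 144, so p* = 12.
Then s* = 0.25·12 = 3.

p* = 12, s* = 3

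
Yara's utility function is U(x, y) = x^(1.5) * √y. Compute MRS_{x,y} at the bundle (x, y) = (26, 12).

MU_x = 1.5·√x·√y and MU_y = 0.5·x^(1.5)·y^(-0.5).
MRS = MU_x/MU_y = (3)·y/x.
At (26, 12): MRS = 18/13.
That is, one extra unit of x is worth 18/13 units of y at the margin.

MRS = 18/13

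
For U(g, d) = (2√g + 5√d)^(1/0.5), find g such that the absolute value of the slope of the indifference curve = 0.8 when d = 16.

For CES with ρ = 0.5, MRS = (2/5)·√(d/g).
Setting (2/5)·√(16/g) = 0.8 gives √(16/g) = 2, so 16/g = 4 and g = 4.

g = 4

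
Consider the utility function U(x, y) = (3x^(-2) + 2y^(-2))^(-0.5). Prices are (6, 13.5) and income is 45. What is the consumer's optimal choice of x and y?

x* = 3, y* = 2

For CES with ρ = -2, MRS = (3/2)·(y/x)^3.
Tangency: set MRS = p_x/p_y = 6/13.5 = 4/9.
So (y/x)^3 = 8/27; taking the cube root, y/x = 2/3, i.e. y = (2/3)·x.
Substitute into the budget 6·x + 13.5·y = 45: 15·x = 45, so x* = 3 and y* = (2/3)·3 = 2.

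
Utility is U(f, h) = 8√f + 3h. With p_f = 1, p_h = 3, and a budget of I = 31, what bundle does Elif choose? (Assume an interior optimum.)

MU_f = 8/(2√f), MU_h = 3.
MRS = 8/(2√f) ÷ 3.
Tangency: set MRS = p_f/p_h = 1/3.
MRS depends only on f: (4/3)/√f = 1/3 ⇒ √f = (4/3)/(1/3) = 4 ⇒ f* = 16.
From the budget, 3·h = 31 − 1·16 = 15, so h* = 5.

f* = 16, h* = 5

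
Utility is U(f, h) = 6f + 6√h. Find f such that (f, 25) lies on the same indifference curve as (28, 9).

U(28, 9) = 186.
Set U(f, 25) = 186 and solve.
With h = 25: √25 = 5, so 6f = 186 − 6·5 = 156 and f = 26.
Check: U(26, 25) = 186.

f = 26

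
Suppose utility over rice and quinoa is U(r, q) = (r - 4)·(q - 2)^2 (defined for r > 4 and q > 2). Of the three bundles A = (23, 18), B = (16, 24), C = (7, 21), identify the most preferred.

Evaluate utility at each bundle:
U(A) = 4864.
U(B) = 5808.
U(C) = 1083.
Highest utility is B, so B ≻ A ≻ C.

Bundle B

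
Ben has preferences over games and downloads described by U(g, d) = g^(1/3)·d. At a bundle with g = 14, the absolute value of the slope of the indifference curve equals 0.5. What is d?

d = 21

MU_g = 1/3·g^(-2/3)·d and MU_d = g^(1/3).
MRS = MU_g/MU_d = (1/3)·d/g.
Substitute g = 14: MRS = d/42. Setting d/42 = 0.5 gives d = 0.5·42 = 21.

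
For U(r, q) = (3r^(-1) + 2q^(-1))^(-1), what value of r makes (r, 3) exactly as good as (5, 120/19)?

U depends on (r, q) only through S = 3r^(-1) + 2q^(-1), so equal utility means equal S. At (5, 120/19): S = 11/12.
With q = 3: 2·3^(-1) = 2/3, so 3r^(-1) = 11/12 − 2/3 = 0.25, i.e. r^(-1) = 1/12.
Hence r = 1/(1/12) = 12.
Check: U(12, 3) = 1.0909.

r = 12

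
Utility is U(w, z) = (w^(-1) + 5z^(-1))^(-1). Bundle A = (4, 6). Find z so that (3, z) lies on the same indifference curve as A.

z = 20/3

U depends on (w, z) only through S = w^(-1) + 5z^(-1), so equal utility means equal S. At (4, 6): S = 13/12.
With w = 3: 3^(-1) = 1/3, so 5z^(-1) = 13/12 − 1/3 = 0.75, i.e. z^(-1) = 0.15.
Hence z = 1/0.15 = 20/3.
Check: U(3, 20/3) = 0.9231.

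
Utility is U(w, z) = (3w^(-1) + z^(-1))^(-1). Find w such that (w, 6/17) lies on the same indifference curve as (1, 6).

w = 9

U depends on (w, z) only through S = 3w^(-1) + z^(-1), so equal utility means equal S. At (1, 6): S = 19/6.
With z = 6/17: (6/17)^(-1) = 17/6, so 3w^(-1) = 19/6 − 17/6 = 1/3, i.e. w^(-1) = 1/9.
Hence w = 1/(1/9) = 9.
Check: U(9, 6/17) = 0.3158.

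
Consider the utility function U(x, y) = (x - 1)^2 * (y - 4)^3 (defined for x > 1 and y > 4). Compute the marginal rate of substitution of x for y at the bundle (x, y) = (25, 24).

MRS = 5/9

MU_x = 2·(x−1)·(y−4)^3, MU_y = 3·(x−1)^2·(y−4)^2.
MRS = (2/3)·(y−4)/(x−1).
At (25, 24): MRS = 5/9.
That is, one extra unit of x is worth 5/9 units of y at the margin.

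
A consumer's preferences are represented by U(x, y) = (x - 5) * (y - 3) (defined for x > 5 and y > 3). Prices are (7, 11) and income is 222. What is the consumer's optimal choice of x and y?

x* = 16, y* = 10

MU_x = (y−3), MU_y = (x−5).
MRS = (y−3)/(x−5).
Tangency: set MRS = p_x/p_y = 7/11.
So (y − 3)/(x − 5) = 7/11, i.e. (y − 3) = (7/11)·(x − 5).
Rewrite the budget in excess-of-subsistence terms: 7·(x − 5) + 11·(y − 3) = 222 − 7·5 − 11·3 = 154.
Substituting, 14·(x − 5) = 154, so x − 5 = 11 and x* = 16.
Then y − 3 = (7/11)·11 = 7, so y* = 10.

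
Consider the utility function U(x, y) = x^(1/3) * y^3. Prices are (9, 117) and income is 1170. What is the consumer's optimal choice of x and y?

x* = 13, y* = 9

MU_x = 1/3·x^(-2/3)·y^3 and MU_y = 3·x^(1/3)·y^2.
MRS = MU_x/MU_y = (1/9)·y/x.
Tangency: set MRS = p_x/p_y = 9/117 = 1/13.
So (1/9)·y/x = 1/13, i.e. y = (9/13)·x.
Substitute into the budget 9·x + 117·y = 1170: 90·x = 1170, so x* = 13.
Then y* = (9/13)·13 = 9.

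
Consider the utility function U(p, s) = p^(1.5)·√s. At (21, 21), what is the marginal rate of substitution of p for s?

MRS = 3

MU_p = 1.5·√p·√s and MU_s = 0.5·p^(1.5)·s^(-0.5).
MRS = MU_p/MU_s = (3)·s/p.
At (21, 21): MRS = 3.
That is, one extra unit of p is worth 3 units of s at the margin.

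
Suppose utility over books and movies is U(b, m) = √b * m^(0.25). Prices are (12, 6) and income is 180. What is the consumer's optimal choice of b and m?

MU_b = 0.5·b^(-0.5)·m^(0.25) and MU_m = 0.25·√b·m^(-0.75).
MRS = MU_b/MU_m = (2)·m/b.
Tangency: set MRS = p_b/p_m = 12/6 = 2.
So (2)·m/b = 2, i.e. m = b.
Substitute into the budget 12·b + 6·m = 180: 18·b = 180, so b* = 10.
Then m* = 10.

b* = 10, m* = 10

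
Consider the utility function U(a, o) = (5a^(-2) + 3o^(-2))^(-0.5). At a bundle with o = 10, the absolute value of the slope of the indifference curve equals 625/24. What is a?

For CES with ρ = -2, MRS = (5/3)·(o/a)^3.
Setting (5/3)·(10/a)^3 = 625/24 gives (10/a)^3 = 15.625, so 10/a = 2.5 and a = 4.

a = 4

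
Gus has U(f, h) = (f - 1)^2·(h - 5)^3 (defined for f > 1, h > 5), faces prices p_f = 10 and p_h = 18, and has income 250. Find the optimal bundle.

f* = 7, h* = 10

MU_f = 2·(f−1)·(h−5)^3, MU_h = 3·(f−1)^2·(h−5)^2.
MRS = (2/3)·(h−5)/(f−1).
Tangency: set MRS = p_f/p_h = 10/18 = 5/9.
So (2/3)·(h − 5)/(f − 1) = 5/9, i.e. (h − 5) = (5/6)·(f − 1).
Rewrite the budget in excess-of-subsistence terms: 10·(f − 1) + 18·(h − 5) = 250 − 10·1 − 18·5 = 150.
Substituting, 25·(f − 1) = 150, so f − 1 = 6 and f* = 7.
Then h − 5 = (5/6)·6 = 5, so h* = 10.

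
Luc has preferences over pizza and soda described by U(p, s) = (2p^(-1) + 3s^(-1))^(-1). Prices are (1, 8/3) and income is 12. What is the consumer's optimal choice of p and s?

p* = 4, s* = 3

For CES with ρ = -1, MRS = (2/3)·(s/p)^2.
Tangency: set MRS = p_p/p_s = 1/(8/3) = 0.375.
So (s/p)^2 = 9/16; taking the square root, s/p = 0.75, i.e. s = 0.75·p.
Substitute into the budget 1·p + (8/3)·s = 12: 3·p = 12, so p* = 4 and s* = 0.75·4 = 3.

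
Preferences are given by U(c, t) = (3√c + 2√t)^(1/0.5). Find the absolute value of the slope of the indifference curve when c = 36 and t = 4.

MRS = 0.5

For CES with ρ = 0.5, MRS = (3/2)·√(t/c).
At (36, 4): MRS = 0.5.
That is, one extra unit of c is worth 0.5 units of t at the margin.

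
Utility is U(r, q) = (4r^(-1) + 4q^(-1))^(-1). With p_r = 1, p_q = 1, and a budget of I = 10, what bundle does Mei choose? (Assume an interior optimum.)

r* = 5, q* = 5

For CES with ρ = -1, MRS = (q/r)^2.
Tangency: set MRS = p_r/p_q = 1/1 = 1.
So (q/r)^2 = 1; taking the square root, q/r = 1, i.e. q = r.
Substitute into the budget 1·r + 1·q = 10: 2·r = 10, so r* = 5 and q* = 5.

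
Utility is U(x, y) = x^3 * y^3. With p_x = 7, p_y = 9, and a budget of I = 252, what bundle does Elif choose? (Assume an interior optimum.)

MU_x = 3·x^2·y^3 and MU_y = 3·x^3·y^2.
MRS = MU_x/MU_y = y/x.
Tangency: set MRS = p_x/p_y = 7/9.
So y/x = 7/9, i.e. y = (7/9)·x.
Substitute into the budget 7·x + 9·y = 252: 14·x = 252, so x* = 18.
Then y* = (7/9)·18 = 14.

x* = 18, y* = 14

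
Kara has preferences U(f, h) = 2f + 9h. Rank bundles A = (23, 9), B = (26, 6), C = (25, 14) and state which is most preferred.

Bundle C

Evaluate utility at each bundle:
U(A) = 127.
U(B) = 106.
U(C) = 176.
Highest utility is C, so C ≻ A ≻ B.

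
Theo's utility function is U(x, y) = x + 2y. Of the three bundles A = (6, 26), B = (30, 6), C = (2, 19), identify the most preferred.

Evaluate utility at each bundle:
U(A) = 58.
U(B) = 42.
U(C) = 40.
Highest utility is A, so A ≻ B ≻ C.

Bundle A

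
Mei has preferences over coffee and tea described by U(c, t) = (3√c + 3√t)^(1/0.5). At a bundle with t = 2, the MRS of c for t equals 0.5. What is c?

For CES with ρ = 0.5, MRS = √(t/c).
Setting √(2/c) = 0.5 gives 2/c = 0.25 and c = 8.

c = 8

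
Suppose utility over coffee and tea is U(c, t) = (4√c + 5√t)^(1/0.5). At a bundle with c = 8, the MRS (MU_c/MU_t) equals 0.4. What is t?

For CES with ρ = 0.5, MRS = (4/5)·√(t/c).
Setting (4/5)·√(t/8) = 0.4 gives √(t/8) = 0.5, so t/8 = 0.25 and t = 2.

t = 2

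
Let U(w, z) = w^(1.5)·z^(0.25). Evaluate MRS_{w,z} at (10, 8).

MU_w = 1.5·√w·z^(0.25) and MU_z = 0.25·w^(1.5)·z^(-0.75).
MRS = MU_w/MU_z = (6)·z/w.
At (10, 8): MRS = 4.8.
The indifference curve has slope −4.8 at this bundle.

MRS = 4.8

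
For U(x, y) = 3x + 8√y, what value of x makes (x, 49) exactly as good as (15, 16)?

x = 7

U(15, 16) = 77.
Set U(x, 49) = 77 and solve.
With y = 49: √49 = 7, so 3x = 77 − 8·7 = 21 and x = 7.
Check: U(7, 49) = 77.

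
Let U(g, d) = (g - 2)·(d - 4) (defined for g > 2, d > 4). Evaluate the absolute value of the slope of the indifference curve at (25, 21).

MU_g = (d−4), MU_d = (g−2).
MRS = (d−4)/(g−2).
At (25, 21): MRS = 17/23.
So at (25, 21) the consumer would give up 17/23 units of d for one more unit of g.

MRS = 17/23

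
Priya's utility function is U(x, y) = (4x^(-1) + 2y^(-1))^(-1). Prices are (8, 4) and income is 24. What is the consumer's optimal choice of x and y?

x* = 2, y* = 2

For CES with ρ = -1, MRS = (4/2)·(y/x)^2.
Tangency: set MRS = p_x/p_y = 8/4 = 2.
So (y/x)^2 = 1; taking the square root, y/x = 1, i.e. y = x.
Substitute into the budget 8·x + 4·y = 24: 12·x = 24, so x* = 2 and y* = 2.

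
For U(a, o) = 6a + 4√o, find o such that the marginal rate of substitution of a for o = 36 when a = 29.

o = 144

MU_a = 6, MU_o = 4/(2√o).
MRS = 6 ÷ (4/(2√o)).
MRS depends only on o: 3·√o = 36 ⇒ √o = 36/3 = 12 ⇒ o = 144.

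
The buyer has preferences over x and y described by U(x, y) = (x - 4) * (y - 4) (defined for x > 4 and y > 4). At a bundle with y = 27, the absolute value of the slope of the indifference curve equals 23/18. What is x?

x = 22

MU_x = (y−4), MU_y = (x−4).
MRS = (y−4)/(x−4).
Substitute y = 27: MRS = 23/(x − 4). Setting this equal to 23/18 gives x − 4 = 23/(23/18) = 18, so x = 22.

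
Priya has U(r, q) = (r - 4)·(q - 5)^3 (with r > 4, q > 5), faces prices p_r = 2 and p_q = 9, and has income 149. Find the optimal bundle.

MU_r = (q−5)^3, MU_q = 3·(r−4)·(q−5)^2.
MRS = (1/3)·(q−5)/(r−4).
Tangency: set MRS = p_r/p_q = 2/9.
So (1/3)·(q − 5)/(r − 4) = 2/9, i.e. (q − 5) = (2/3)·(r − 4).
Rewrite the budget in excess-of-subsistence terms: 2·(r − 4) + 9·(q − 5) = 149 − 2·4 − 9·5 = 96.
Substituting, 8·(r − 4) = 96, so r − 4 = 12 and r* = 16.
Then q − 5 = (2/3)·12 = 8, so q* = 13.

r* = 16, q* = 13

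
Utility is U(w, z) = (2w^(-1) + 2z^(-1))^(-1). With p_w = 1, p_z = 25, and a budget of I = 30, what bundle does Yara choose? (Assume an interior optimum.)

For CES with ρ = -1, MRS = (z/w)^2.
Tangency: set MRS = p_w/p_z = 1/25.
So (z/w)^2 = 1/25; taking the square root, z/w = 0.2, i.e. z = 0.2·w.
Substitute into the budget 1·w + 25·z = 30: 6·w = 30, so w* = 5 and z* = 0.2·5 = 1.

w* = 5, z* = 1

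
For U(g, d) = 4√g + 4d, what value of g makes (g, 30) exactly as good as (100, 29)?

U(100, 29) = 156.
Set U(g, 30) = 156 and solve.
With d = 30: 4√g = 156 − 4·30 = 36, so √g = 9 and g = 81.
Check: U(81, 30) = 156.

g = 81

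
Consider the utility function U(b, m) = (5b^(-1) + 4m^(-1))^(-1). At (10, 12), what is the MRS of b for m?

For CES with ρ = -1, MRS = (5/4)·(m/b)^2.
At (10, 12): MRS = 1.8.
The indifference curve has slope −1.8 at this bundle.

MRS = 1.8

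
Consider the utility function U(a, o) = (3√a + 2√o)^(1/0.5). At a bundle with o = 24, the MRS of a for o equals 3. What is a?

For CES with ρ = 0.5, MRS = (3/2)·√(o/a).
Setting (3/2)·√(24/a) = 3 gives √(24/a) = 2, so 24/a = 4 and a = 6.

a = 6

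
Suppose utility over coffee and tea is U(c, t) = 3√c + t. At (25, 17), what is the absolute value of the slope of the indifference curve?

MU_c = 3/(2√c), MU_t = 1.
MRS = 3/(2√c) ÷ 1.
At (25, 17): MRS = 0.3.
So at (25, 17) the consumer would give up 0.3 units of t for one more unit of c.

MRS = 0.3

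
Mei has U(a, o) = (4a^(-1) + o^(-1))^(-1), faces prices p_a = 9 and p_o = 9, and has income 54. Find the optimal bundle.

For CES with ρ = -1, MRS = (4/1)·(o/a)^2.
Tangency: set MRS = p_a/p_o = 9/9 = 1.
So (o/a)^2 = 0.25; taking the square root, o/a = 0.5, i.e. o = 0.5·a.
Substitute into the budget 9·a + 9·o = 54: 13.5·a = 54, so a* = 4 and o* = 0.5·4 = 2.

a* = 4, o* = 2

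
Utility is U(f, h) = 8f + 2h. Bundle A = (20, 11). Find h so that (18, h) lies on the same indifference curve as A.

U(20, 11) = 182.
Set U(18, h) = 182 and solve.
8·18 + 2h = 182 ⇒ 2h = 38 ⇒ h = 19.
Check: U(18, 19) = 182.

h = 19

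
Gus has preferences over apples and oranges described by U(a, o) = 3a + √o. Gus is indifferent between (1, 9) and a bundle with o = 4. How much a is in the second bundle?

a = 4/3

U(1, 9) = 6.
Set U(a, 4) = 6 and solve.
With o = 4: √4 = 2, so 3a = 6 − 2 = 4 and a = 4/3.
Check: U(4/3, 4) = 6.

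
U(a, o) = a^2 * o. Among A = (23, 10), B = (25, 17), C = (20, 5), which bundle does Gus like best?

Evaluate utility at each bundle:
U(A) = 5290.
U(B) = 10625.
U(C) = 2000.
Highest utility is B, so B ≻ A ≻ C.

Bundle B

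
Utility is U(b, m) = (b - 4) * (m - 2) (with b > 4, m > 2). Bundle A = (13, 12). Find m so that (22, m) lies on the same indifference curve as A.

m = 7

U(13, 12) = 90.
Set U(22, m) = 90 and solve.
With b = 22: (22 − 4) = 18, so (m − 2) = 90/18 = 5.
So m = 2 + 5 = 7.
Check: U(22, 7) = 90.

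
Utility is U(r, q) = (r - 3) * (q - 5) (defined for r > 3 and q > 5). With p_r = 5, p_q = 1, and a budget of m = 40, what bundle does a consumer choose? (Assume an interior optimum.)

MU_r = (q−5), MU_q = (r−3).
MRS = (q−5)/(r−3).
Tangency: set MRS = p_r/p_q = 5/1 = 5.
So (q − 5)/(r − 3) = 5, i.e. (q − 5) = 5·(r − 3).
Rewrite the budget in excess-of-subsistence terms: 5·(r − 3) + 1·(q − 5) = 40 − 5·3 − 1·5 = 20.
Substituting, 10·(r − 3) = 20, so r − 3 = 2 and r* = 5.
Then q − 5 = 5·2 = 10, so q* = 15.

r* = 5, q* = 15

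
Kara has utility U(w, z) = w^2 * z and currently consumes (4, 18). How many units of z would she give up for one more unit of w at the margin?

MRS = 9

MU_w = 2·w·z and MU_z = w^2.
MRS = MU_w/MU_z = (2/1)·z/w.
At (4, 18): MRS = 9.
So at (4, 18) the consumer would give up 9 units of z for one more unit of w.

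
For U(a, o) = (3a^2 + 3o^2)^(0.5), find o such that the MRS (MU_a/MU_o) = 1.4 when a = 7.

o = 5

For CES with ρ = 2, MRS = (o/a)^(-1).
Setting (o/7)^(-1) = 1.4 gives o/7 = 5/7 and o = 5.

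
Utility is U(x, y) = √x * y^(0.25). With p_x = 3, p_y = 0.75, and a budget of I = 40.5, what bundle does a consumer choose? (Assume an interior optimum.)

MU_x = 0.5·x^(-0.5)·y^(0.25) and MU_y = 0.25·√x·y^(-0.75).
MRS = MU_x/MU_y = (2)·y/x.
Tangency: set MRS = p_x/p_y = 3/0.75 = 4.
So (2)·y/x = 4, i.e. y = 2·x.
Substitute into the budget 3·x + 0.75·y = 40.5: 4.5·x = 40.5, so x* = 9.
Then y* = 2·9 = 18.

x* = 9, y* = 18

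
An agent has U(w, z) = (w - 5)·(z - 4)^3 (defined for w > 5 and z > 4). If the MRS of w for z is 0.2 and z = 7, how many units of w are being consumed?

MU_w = (z−4)^3, MU_z = 3·(w−5)·(z−4)^2.
MRS = (1/3)·(z−4)/(w−5).
Substitute z = 7: MRS = 1/(w − 5). Setting this equal to 0.2 gives w − 5 = 1/0.2 = 5, so w = 10.

w = 10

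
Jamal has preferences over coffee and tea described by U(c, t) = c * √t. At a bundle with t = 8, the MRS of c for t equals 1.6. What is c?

MU_c = √t and MU_t = 0.5·c·t^(-0.5).
MRS = MU_c/MU_t = (2)·t/c.
Substitute t = 8: MRS = 16/c. Setting 16/c = 1.6 gives c = 16/1.6 = 10.

c = 10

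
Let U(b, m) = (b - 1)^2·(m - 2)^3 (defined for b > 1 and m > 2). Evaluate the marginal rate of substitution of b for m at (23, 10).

MU_b = 2·(b−1)·(m−2)^3, MU_m = 3·(b−1)^2·(m−2)^2.
MRS = (2/3)·(m−2)/(b−1).
At (23, 10): MRS = 8/33.
That is, one extra unit of b is worth 8/33 units of m at the margin.

MRS = 8/33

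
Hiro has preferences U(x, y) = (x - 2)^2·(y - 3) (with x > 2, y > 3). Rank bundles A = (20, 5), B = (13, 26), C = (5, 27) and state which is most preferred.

Bundle B

Evaluate utility at each bundle:
U(A) = 648.
U(B) = 2783.
U(C) = 216.
Highest utility is B, so B ≻ A ≻ C.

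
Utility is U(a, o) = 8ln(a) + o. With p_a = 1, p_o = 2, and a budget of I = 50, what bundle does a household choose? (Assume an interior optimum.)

MU_a = 8/a, MU_o = 1.
MRS = 8/a ÷ 1.
Tangency: set MRS = p_a/p_o = 1/2 = 0.5.
MRS depends only on a: 8/a = 0.5 ⇒ a* = 8/0.5 = 16.
From the budget, 2·o = 50 − 1·16 = 34, so o* = 17.

a* = 16, o* = 17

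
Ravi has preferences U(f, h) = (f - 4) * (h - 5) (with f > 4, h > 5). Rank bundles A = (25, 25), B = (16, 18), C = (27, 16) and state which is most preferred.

Evaluate utility at each bundle:
U(A) = 420.
U(B) = 156.
U(C) = 253.
Highest utility is A, so A ≻ C ≻ B.

Bundle A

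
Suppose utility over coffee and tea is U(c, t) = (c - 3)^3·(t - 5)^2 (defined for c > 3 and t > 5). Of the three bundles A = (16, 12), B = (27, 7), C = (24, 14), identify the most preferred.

Bundle C

Evaluate utility at each bundle:
U(A) = 107653.
U(B) = 55296.
U(C) = 750141.
Highest utility is C, so C ≻ A ≻ B.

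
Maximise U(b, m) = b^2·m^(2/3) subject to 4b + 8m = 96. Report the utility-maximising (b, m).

b* = 18, m* = 3

MU_b = 2·b·m^(2/3) and MU_m = 2/3·b^2·m^(-1/3).
MRS = MU_b/MU_m = (3)·m/b.
Tangency: set MRS = p_b/p_m = 4/8 = 0.5.
So (3)·m/b = 0.5, i.e. m = (1/6)·b.
Substitute into the budget 4·b + 8·m = 96: (16/3)·b = 96, so b* = 18.
Then m* = (1/6)·18 = 3.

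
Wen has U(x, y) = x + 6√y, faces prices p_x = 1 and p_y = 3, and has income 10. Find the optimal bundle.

x* = 7, y* = 1

MU_x = 1, MU_y = 6/(2√y).
MRS = 1 ÷ (6/(2√y)).
Tangency: set MRS = p_x/p_y = 1/3.
MRS depends only on y: (1/3)·√y = 1/3 ⇒ √y = (1/3)/(1/3) = 1 ⇒ y* = 1.
From the budget, 1·x = 10 − 3·1 = 7, so x* = 7.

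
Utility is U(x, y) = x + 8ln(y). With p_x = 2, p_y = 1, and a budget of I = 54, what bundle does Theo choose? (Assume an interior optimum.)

MU_x = 1, MU_y = 8/y.
MRS = 1 ÷ (8/y).
Tangency: set MRS = p_x/p_y = 2/1 = 2.
MRS depends only on y: 0.125·y = 2 ⇒ y* = 2/0.125 = 16.
From the budget, 2·x = 54 − 1·16 = 38, so x* = 19.

x* = 19, y* = 16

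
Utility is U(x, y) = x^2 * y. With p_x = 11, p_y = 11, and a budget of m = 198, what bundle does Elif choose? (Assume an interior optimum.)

MU_x = 2·x·y and MU_y = x^2.
MRS = MU_x/MU_y = (2/1)·y/x.
Tangency: set MRS = p_x/p_y = 11/11 = 1.
So (2/1)·y/x = 1, i.e. y = 0.5·x.
Substitute into the budget 11·x + 11·y = 198: 16.5·x = 198, so x* = 12.
Then y* = 0.5·12 = 6.

x* = 12, y* = 6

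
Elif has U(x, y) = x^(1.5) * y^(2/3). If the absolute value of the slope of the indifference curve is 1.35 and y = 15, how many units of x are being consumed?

MU_x = 1.5·√x·y^(2/3) and MU_y = 2/3·x^(1.5)·y^(-1/3).
MRS = MU_x/MU_y = (2.25)·y/x.
Substitute y = 15: MRS = 33.75/x. Setting 33.75/x = 1.35 gives x = 33.75/1.35 = 25.

x = 25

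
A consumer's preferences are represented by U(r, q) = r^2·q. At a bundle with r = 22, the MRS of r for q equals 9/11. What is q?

q = 9

MU_r = 2·r·q and MU_q = r^2.
MRS = MU_r/MU_q = (2/1)·q/r.
Substitute r = 22: MRS = q/11. Setting q/11 = 9/11 gives q = (9/11)·11 = 9.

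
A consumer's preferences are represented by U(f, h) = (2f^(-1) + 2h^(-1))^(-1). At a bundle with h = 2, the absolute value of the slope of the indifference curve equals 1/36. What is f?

f = 12

For CES with ρ = -1, MRS = (h/f)^2.
Setting (2/f)^2 = 1/36 gives 2/f = 1/6 and f = 12.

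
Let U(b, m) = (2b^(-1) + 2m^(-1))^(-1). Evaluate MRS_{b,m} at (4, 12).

For CES with ρ = -1, MRS = (m/b)^2.
At (4, 12): MRS = 9.
The indifference curve has slope −9 at this bundle.

MRS = 9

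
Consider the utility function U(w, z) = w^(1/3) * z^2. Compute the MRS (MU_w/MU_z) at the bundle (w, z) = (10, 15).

MRS = 0.25

MU_w = 1/3·w^(-2/3)·z^2 and MU_z = 2·w^(1/3)·z.
MRS = MU_w/MU_z = (1/6)·z/w.
At (10, 15): MRS = 0.25.
That is, one extra unit of w is worth 0.25 units of z at the margin.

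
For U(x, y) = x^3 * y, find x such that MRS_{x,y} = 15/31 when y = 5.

MU_x = 3·x^2·y and MU_y = x^3.
MRS = MU_x/MU_y = (3/1)·y/x.
Substitute y = 5: MRS = 15/x. Setting 15/x = 15/31 gives x = 15/(15/31) = 31.

x = 31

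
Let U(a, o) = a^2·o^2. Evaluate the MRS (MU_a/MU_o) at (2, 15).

MRS = 7.5

MU_a = 2·a·o^2 and MU_o = 2·a^2·o.
MRS = MU_a/MU_o = o/a.
At (2, 15): MRS = 7.5.
The indifference curve has slope −7.5 at this bundle.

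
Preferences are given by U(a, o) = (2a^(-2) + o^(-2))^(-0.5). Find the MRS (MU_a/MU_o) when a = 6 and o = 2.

MRS = 2/27

For CES with ρ = -2, MRS = (2/1)·(o/a)^3.
At (6, 2): MRS = 2/27.
That is, one extra unit of a is worth 2/27 units of o at the margin.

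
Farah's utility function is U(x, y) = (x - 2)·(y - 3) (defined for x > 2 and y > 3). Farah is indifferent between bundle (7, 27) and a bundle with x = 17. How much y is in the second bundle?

U(7, 27) = 120.
Set U(17, y) = 120 and solve.
With x = 17: (17 − 2) = 15, so (y − 3) = 120/15 = 8.
So y = 3 + 8 = 11.
Check: U(17, 11) = 120.

y = 11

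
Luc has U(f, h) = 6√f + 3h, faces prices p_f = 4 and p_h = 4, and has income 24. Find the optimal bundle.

f* = 1, h* = 5

MU_f = 6/(2√f), MU_h = 3.
MRS = 6/(2√f) ÷ 3.
Tangency: set MRS = p_f/p_h = 4/4 = 1.
MRS depends only on f: 1/√f = 1 ⇒ √f = 1/1 = 1 ⇒ f* = 1.
From the budget, 4·h = 24 − 4·1 = 20, so h* = 5.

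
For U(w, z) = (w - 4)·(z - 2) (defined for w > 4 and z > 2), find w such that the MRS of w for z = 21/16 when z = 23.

w = 20

MU_w = (z−2), MU_z = (w−4).
MRS = (z−2)/(w−4).
Substitute z = 23: MRS = 21/(w − 4). Setting this equal to 21/16 gives w − 4 = 21/(21/16) = 16, so w = 20.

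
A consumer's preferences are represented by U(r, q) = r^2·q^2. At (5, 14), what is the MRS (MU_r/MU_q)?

MU_r = 2·r·q^2 and MU_q = 2·r^2·q.
MRS = MU_r/MU_q = q/r.
At (5, 14): MRS = 2.8.
The indifference curve has slope −2.8 at this bundle.

MRS = 2.8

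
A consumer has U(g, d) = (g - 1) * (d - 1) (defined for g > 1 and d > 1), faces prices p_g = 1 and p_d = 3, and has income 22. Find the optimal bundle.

MU_g = (d−1), MU_d = (g−1).
MRS = (d−1)/(g−1).
Tangency: set MRS = p_g/p_d = 1/3.
So (d − 1)/(g − 1) = 1/3, i.e. (d − 1) = (1/3)·(g − 1).
Rewrite the budget in excess-of-subsistence terms: 1·(g − 1) + 3·(d − 1) = 22 − 1·1 − 3·1 = 18.
Substituting, 2·(g − 1) = 18, so g − 1 = 9 and g* = 10.
Then d − 1 = (1/3)·9 = 3, so d* = 4.

g* = 10, d* = 4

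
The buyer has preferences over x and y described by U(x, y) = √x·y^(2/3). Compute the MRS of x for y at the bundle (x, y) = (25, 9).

MRS = 27/100

MU_x = 0.5·x^(-0.5)·y^(2/3) and MU_y = 2/3·√x·y^(-1/3).
MRS = MU_x/MU_y = (0.75)·y/x.
At (25, 9): MRS = 27/100.
So at (25, 9) the consumer would give up 27/100 units of y for one more unit of x.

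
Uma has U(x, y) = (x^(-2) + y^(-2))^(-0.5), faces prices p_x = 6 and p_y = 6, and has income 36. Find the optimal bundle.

For CES with ρ = -2, MRS = (y/x)^3.
Tangency: set MRS = p_x/p_y = 6/6 = 1.
So (y/x)^3 = 1; taking the cube root, y/x = 1, i.e. y = x.
Substitute into the budget 6·x + 6·y = 36: 12·x = 36, so x* = 3 and y* = 3.

x* = 3, y* = 3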